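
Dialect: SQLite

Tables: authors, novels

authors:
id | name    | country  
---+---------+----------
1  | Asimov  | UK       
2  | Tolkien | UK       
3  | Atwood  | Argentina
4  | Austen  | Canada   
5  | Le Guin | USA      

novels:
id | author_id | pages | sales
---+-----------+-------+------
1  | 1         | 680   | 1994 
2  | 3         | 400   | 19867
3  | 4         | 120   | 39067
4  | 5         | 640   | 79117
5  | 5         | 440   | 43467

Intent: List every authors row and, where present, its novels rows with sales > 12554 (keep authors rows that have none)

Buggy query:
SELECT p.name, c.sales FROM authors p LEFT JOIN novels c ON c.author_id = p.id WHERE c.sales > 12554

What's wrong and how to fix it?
Bug: Filtering c.sales in WHERE discards the NULL rows produced by LEFT JOIN, turning it into an inner join

Fix: Move the right-table condition into the ON clause so unmatched parents are kept

Corrected query:
SELECT p.name, c.sales FROM authors p LEFT JOIN novels c ON c.author_id = p.id AND c.sales > 12554

Result:
name    | sales
--------+------
Asimov  | NULL 
Tolkien | NULL 
Atwood  | 19867
Austen  | 39067
Le Guin | 43467
Le Guin | 79117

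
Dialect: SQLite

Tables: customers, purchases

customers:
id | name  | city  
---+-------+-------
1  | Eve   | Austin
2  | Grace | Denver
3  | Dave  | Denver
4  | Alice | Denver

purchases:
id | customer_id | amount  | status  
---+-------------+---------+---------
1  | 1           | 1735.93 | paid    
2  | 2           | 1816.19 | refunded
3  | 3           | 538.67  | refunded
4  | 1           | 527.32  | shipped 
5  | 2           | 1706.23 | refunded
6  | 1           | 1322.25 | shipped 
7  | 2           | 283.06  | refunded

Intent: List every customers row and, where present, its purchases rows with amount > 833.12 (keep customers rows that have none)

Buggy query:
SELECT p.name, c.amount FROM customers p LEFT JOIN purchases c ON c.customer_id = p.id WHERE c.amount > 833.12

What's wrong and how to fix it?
Bug: Filtering c.amount in WHERE discards the NULL rows produced by LEFT JOIN, turning it into an inner join

Fix: Put 'c.amount > 833.12' in the JOIN's ON clause instead of WHERE

Corrected query:
SELECT p.name, c.amount FROM customers p LEFT JOIN purchases c ON c.customer_id = p.id AND c.amount > 833.12

Result:
name  | amount 
------+--------
Eve   | 1322.25
Eve   | 1735.93
Grace | 1706.23
Grace | 1816.19
Dave  | NULL   
Alice | NULL   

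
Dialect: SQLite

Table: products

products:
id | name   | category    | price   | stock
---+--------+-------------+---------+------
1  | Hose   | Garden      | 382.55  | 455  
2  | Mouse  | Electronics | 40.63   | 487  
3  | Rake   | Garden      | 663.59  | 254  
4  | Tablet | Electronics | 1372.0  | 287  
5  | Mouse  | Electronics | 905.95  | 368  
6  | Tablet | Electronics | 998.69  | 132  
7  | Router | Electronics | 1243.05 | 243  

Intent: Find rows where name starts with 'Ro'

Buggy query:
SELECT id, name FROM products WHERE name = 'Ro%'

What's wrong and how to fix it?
Bug: '=' compares the literal string including the % character; pattern matching needs LIKE

Fix: Replace '=' with LIKE so 'Ro%' is treated as a pattern

Corrected query:
SELECT id, name FROM products WHERE name LIKE 'Ro%'

Result:
id | name  
---+-------
7  | Router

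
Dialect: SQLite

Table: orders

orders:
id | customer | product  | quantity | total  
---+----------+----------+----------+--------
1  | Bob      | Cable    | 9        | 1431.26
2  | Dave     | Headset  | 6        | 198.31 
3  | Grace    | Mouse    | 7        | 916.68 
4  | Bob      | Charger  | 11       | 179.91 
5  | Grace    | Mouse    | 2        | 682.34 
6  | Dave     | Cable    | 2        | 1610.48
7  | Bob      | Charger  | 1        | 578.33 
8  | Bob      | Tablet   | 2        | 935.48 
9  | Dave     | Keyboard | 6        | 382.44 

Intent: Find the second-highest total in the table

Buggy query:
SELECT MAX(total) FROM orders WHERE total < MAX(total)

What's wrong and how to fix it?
Bug: The inner MAX is an aggregate inside WHERE, which is not allowed

Fix: Put the inner MAX in a scalar subquery

Corrected query:
SELECT MAX(total) FROM orders WHERE total < (SELECT MAX(total) FROM orders)

Result:
MAX(total)
----------
1431.26   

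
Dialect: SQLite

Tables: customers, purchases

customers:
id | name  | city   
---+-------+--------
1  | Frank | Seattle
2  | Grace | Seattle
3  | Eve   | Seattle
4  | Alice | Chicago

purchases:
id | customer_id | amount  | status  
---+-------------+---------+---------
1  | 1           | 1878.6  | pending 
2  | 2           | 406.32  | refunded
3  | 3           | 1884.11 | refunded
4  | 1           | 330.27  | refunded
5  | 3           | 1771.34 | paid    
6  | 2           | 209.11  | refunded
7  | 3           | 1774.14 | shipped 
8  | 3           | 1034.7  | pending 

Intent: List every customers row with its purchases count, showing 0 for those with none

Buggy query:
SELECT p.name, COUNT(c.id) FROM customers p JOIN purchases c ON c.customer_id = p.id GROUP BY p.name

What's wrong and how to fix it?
Bug: INNER JOIN drops customers rows that have no matching purchases rows

Fix: Switch to LEFT JOIN to retain unmatched parent rows

Corrected query:
SELECT p.name, COUNT(c.id) FROM customers p LEFT JOIN purchases c ON c.customer_id = p.id GROUP BY p.name

Result:
name  | COUNT(c.id)
------+------------
Alice | 0          
Eve   | 4          
Frank | 2          
Grace | 2          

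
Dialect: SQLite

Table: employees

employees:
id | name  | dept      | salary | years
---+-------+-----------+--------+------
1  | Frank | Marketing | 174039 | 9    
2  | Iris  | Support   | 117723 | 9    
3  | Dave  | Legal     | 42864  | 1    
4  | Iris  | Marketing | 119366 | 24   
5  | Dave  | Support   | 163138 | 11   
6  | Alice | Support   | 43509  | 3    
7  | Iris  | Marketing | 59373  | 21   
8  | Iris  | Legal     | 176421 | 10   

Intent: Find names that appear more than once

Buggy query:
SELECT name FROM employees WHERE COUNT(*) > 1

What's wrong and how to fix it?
Bug: COUNT(*) is an aggregate and cannot be used in WHERE

Fix: Group first, then use HAVING for the count condition

Corrected query:
SELECT name FROM employees GROUP BY name HAVING COUNT(*) > 1

Result:
name
----
Dave
Iris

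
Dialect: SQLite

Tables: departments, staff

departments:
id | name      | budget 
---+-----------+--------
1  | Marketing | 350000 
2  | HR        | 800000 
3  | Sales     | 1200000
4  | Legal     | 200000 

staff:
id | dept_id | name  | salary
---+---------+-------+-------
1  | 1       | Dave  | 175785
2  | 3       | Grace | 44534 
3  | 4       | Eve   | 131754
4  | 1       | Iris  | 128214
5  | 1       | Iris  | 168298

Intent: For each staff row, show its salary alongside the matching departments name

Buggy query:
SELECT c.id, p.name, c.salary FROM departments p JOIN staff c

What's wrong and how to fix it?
Bug: JOIN with no ON clause produces a cartesian product; every staff row pairs with every departments row

Fix: Add ON c.dept_id = p.id to the JOIN

Corrected query:
SELECT c.id, p.name, c.salary FROM departments p JOIN staff c ON c.dept_id = p.id

Result:
id | name      | salary
---+-----------+-------
1  | Marketing | 175785
2  | Sales     | 44534 
3  | Legal     | 131754
4  | Marketing | 128214
5  | Marketing | 168298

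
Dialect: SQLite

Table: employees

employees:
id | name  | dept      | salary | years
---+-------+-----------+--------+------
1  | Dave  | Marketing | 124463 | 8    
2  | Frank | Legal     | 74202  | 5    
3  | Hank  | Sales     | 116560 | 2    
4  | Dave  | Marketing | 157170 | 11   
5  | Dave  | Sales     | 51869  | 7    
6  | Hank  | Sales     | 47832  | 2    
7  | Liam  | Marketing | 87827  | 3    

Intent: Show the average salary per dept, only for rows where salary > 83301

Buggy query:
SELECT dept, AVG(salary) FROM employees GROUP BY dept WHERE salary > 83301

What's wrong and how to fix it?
Bug: WHERE cannot follow GROUP BY

Fix: Move the WHERE clause before GROUP BY

Corrected query:
SELECT dept, AVG(salary) FROM employees WHERE salary > 83301 GROUP BY dept

Result:
dept      | AVG(salary)  
----------+--------------
Marketing | 123153.333333
Sales     | 116560       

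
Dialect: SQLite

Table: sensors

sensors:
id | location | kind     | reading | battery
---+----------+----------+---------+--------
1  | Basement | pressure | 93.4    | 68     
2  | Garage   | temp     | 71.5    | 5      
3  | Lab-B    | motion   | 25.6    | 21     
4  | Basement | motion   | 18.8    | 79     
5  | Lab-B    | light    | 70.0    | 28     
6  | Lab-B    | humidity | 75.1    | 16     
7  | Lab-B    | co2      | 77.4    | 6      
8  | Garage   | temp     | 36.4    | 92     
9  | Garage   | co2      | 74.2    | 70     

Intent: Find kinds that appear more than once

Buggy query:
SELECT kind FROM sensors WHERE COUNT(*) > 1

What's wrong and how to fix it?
Bug: COUNT(*) is an aggregate and cannot be used in WHERE

Fix: GROUP BY kind, then filter groups with HAVING COUNT(*) > 1

Corrected query:
SELECT kind FROM sensors GROUP BY kind HAVING COUNT(*) > 1

Result:
kind  
------
co2   
motion
temp  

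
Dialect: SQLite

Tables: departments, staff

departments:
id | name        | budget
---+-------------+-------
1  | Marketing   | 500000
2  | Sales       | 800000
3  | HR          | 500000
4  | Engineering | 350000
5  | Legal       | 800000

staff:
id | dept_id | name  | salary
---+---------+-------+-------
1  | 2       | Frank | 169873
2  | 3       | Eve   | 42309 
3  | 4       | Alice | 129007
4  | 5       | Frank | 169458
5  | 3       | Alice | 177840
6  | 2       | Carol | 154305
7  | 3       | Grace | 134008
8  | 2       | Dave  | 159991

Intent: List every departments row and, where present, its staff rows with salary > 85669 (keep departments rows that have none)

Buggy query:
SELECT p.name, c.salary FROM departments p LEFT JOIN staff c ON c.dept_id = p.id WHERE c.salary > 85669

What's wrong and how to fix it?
Bug: A WHERE condition on the right-hand table after LEFT JOIN drops unmatched parents

Fix: Move the right-table condition into the ON clause so unmatched parents are kept

Corrected query:
SELECT p.name, c.salary FROM departments p LEFT JOIN staff c ON c.dept_id = p.id AND c.salary > 85669

Result:
name        | salary
------------+-------
Marketing   | NULL  
Sales       | 154305
Sales       | 159991
Sales       | 169873
HR          | 134008
HR          | 177840
Engineering | 129007
Legal       | 169458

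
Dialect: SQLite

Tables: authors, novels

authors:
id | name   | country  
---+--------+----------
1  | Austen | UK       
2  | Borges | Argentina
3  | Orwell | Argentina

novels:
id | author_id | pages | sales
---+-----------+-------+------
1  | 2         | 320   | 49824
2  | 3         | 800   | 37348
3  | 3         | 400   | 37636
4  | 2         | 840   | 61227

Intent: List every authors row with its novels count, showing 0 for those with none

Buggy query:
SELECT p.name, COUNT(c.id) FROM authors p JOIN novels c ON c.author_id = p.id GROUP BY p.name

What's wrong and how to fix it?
Bug: INNER JOIN drops authors rows that have no matching novels rows

Fix: Use LEFT JOIN so parents without children still appear (COUNT(c.id) gives 0)

Corrected query:
SELECT p.name, COUNT(c.id) FROM authors p LEFT JOIN novels c ON c.author_id = p.id GROUP BY p.name

Result:
name   | COUNT(c.id)
-------+------------
Austen | 0          
Borges | 2          
Orwell | 2          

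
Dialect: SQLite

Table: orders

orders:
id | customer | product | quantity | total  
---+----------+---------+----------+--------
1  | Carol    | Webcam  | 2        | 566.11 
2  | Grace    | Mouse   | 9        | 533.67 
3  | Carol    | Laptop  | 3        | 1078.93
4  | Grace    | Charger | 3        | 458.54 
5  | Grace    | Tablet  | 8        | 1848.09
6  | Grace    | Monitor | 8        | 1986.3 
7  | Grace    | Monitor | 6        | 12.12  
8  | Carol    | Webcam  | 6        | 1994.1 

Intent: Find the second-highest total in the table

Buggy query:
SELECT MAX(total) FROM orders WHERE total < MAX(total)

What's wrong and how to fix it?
Bug: MAX(total) on the right of the comparison is an aggregate-in-WHERE error

Fix: Put the inner MAX in a scalar subquery

Corrected query:
SELECT MAX(total) FROM orders WHERE total < (SELECT MAX(total) FROM orders)

Result:
MAX(total)
----------
1986.3    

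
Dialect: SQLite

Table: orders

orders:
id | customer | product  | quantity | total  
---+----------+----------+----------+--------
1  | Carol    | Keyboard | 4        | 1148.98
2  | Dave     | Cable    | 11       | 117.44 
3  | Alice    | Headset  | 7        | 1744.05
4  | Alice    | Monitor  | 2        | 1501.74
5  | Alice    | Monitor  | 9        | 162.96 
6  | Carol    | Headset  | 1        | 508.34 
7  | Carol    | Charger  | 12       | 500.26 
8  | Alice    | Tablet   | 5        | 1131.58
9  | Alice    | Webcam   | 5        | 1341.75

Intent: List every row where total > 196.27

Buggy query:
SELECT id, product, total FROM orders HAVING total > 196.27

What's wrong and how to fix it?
Bug: HAVING filters the output of aggregation, but this query has no GROUP BY and no aggregate functions, so SQLite rejects it (HAVING clause on a non-aggregate query); the condition here is per row

Fix: Replace HAVING with WHERE since the condition applies to individual rows

Corrected query:
SELECT id, product, total FROM orders WHERE total > 196.27

Result:
id | product  | total  
---+----------+--------
1  | Keyboard | 1148.98
3  | Headset  | 1744.05
4  | Monitor  | 1501.74
6  | Headset  | 508.34 
7  | Charger  | 500.26 
8  | Tablet   | 1131.58
9  | Webcam   | 1341.75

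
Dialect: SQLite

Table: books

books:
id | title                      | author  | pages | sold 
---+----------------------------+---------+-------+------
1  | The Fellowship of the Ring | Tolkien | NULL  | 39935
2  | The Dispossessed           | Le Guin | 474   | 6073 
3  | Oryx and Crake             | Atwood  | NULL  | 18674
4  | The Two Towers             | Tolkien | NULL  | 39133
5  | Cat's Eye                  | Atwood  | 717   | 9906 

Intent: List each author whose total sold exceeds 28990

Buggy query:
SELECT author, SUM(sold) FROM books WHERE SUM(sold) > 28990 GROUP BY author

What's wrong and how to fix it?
Bug: Aggregate functions cannot appear in a WHERE clause

Fix: Move the aggregate condition to a HAVING clause

Corrected query:
SELECT author, SUM(sold) FROM books GROUP BY author HAVING SUM(sold) > 28990

Result:
author  | SUM(sold)
--------+----------
Tolkien | 79068    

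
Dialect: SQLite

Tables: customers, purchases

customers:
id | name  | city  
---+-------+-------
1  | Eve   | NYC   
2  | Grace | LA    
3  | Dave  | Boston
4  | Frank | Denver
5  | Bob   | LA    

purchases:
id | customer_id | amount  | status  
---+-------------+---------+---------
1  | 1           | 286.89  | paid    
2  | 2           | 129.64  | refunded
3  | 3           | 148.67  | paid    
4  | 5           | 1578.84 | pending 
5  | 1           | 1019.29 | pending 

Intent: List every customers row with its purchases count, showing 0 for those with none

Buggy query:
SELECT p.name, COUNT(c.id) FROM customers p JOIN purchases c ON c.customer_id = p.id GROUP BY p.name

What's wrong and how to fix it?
Bug: INNER JOIN drops customers rows that have no matching purchases rows

Fix: Switch to LEFT JOIN to retain unmatched parent rows

Corrected query:
SELECT p.name, COUNT(c.id) FROM customers p LEFT JOIN purchases c ON c.customer_id = p.id GROUP BY p.name

Result:
name  | COUNT(c.id)
------+------------
Bob   | 1          
Dave  | 1          
Eve   | 2          
Frank | 0          
Grace | 1          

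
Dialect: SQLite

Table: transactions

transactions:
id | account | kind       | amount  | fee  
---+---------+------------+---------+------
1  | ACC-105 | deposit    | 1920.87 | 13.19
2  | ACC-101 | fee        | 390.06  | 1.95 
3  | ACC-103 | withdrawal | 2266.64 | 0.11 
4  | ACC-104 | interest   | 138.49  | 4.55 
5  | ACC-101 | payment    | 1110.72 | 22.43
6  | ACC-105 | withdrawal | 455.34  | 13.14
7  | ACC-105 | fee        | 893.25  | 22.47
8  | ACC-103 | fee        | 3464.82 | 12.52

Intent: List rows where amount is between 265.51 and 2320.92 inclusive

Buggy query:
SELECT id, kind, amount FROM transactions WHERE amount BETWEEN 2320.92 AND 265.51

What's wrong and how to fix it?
Bug: BETWEEN expects the lower bound first; with 2320.92 AND 265.51 the range is empty

Fix: Write BETWEEN 265.51 AND 2320.92

Corrected query:
SELECT id, kind, amount FROM transactions WHERE amount BETWEEN 265.51 AND 2320.92

Result:
id | kind       | amount 
---+------------+--------
1  | deposit    | 1920.87
2  | fee        | 390.06 
3  | withdrawal | 2266.64
5  | payment    | 1110.72
6  | withdrawal | 455.34 
7  | fee        | 893.25 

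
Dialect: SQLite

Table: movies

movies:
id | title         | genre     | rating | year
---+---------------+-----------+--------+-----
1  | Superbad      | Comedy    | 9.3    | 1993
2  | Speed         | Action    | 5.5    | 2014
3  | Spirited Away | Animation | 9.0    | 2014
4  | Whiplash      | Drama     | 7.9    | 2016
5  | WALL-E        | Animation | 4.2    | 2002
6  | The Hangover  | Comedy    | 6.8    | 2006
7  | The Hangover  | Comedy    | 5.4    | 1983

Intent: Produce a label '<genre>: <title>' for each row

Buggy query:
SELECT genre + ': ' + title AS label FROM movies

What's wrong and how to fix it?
Bug: '+' is numeric addition; on text columns SQLite converts them to 0 instead of concatenating

Fix: Use the || operator for string concatenation

Corrected query:
SELECT genre || ': ' || title AS label FROM movies

Result:
label                   
------------------------
Comedy: Superbad        
Action: Speed           
Animation: Spirited Away
Drama: Whiplash         
Animation: WALL-E       
Comedy: The Hangover    
Comedy: The Hangover    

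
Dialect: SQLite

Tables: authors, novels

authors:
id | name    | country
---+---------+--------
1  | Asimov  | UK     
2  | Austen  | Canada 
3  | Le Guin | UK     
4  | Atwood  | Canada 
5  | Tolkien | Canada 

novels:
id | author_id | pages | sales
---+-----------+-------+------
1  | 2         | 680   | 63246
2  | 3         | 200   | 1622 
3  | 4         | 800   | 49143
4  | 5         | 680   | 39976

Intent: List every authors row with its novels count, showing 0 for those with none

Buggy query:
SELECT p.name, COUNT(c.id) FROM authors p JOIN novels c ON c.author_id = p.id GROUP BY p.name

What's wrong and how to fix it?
Bug: INNER JOIN drops authors rows that have no matching novels rows

Fix: Switch to LEFT JOIN to retain unmatched parent rows

Corrected query:
SELECT p.name, COUNT(c.id) FROM authors p LEFT JOIN novels c ON c.author_id = p.id GROUP BY p.name

Result:
name    | COUNT(c.id)
--------+------------
Asimov  | 0          
Atwood  | 1          
Austen  | 1          
Le Guin | 1          
Tolkien | 1          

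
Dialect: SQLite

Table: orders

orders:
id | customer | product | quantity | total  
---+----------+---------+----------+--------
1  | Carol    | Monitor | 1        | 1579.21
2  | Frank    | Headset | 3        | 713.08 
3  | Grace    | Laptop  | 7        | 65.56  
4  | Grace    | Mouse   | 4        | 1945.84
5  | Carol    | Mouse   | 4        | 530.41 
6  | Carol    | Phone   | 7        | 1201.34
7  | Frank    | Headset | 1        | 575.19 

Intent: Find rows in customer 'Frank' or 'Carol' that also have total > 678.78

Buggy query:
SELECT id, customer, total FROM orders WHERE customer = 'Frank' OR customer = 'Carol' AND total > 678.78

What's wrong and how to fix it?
Bug: AND binds tighter than OR, so this parses as customer = 'Frank' OR (customer = 'Carol' AND total > 678.78)

Fix: Group the OR with parentheses (or use IN), then AND the threshold

Corrected query:
SELECT id, customer, total FROM orders WHERE (customer = 'Frank' OR customer = 'Carol') AND total > 678.78

Result:
id | customer | total  
---+----------+--------
1  | Carol    | 1579.21
2  | Frank    | 713.08 
6  | Carol    | 1201.34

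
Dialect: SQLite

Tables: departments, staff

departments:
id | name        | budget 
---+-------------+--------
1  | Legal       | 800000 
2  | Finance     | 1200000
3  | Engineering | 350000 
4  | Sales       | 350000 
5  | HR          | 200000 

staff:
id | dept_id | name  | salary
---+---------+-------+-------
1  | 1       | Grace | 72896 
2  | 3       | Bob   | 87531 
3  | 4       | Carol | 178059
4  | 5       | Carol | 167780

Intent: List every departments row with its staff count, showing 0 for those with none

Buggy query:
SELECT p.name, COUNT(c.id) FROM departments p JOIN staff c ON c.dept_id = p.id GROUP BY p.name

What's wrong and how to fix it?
Bug: An inner join excludes parents with zero children

Fix: Switch to LEFT JOIN to retain unmatched parent rows

Corrected query:
SELECT p.name, COUNT(c.id) FROM departments p LEFT JOIN staff c ON c.dept_id = p.id GROUP BY p.name

Result:
name        | COUNT(c.id)
------------+------------
Engineering | 1          
Finance     | 0          
HR          | 1          
Legal       | 1          
Sales       | 1          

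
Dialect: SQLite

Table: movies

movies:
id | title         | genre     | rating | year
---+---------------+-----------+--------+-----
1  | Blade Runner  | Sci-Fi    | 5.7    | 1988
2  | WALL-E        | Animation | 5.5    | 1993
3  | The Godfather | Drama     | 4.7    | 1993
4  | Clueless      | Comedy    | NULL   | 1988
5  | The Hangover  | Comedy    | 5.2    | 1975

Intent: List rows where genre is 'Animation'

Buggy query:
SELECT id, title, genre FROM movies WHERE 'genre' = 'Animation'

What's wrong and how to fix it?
Bug: Single quotes denote string literals in SQL; the column name is being compared as a constant string

Fix: Remove the quotes around the column name (or use double quotes for an identifier)

Corrected query:
SELECT id, title, genre FROM movies WHERE genre = 'Animation'

Result:
id | title  | genre    
---+--------+----------
2  | WALL-E | Animation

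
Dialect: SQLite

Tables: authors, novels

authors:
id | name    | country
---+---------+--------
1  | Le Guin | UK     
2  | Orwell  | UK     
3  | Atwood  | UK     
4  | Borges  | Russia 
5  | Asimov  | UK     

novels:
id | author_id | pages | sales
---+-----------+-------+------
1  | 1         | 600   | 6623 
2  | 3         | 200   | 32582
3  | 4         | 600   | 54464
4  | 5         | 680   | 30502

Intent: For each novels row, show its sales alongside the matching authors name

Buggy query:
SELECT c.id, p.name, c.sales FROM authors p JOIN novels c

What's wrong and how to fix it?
Bug: Missing join condition: each novels row is matched to all authors rows instead of just its own

Fix: Add ON c.author_id = p.id to the JOIN

Corrected query:
SELECT c.id, p.name, c.sales FROM authors p JOIN novels c ON c.author_id = p.id

Result:
id | name    | sales
---+---------+------
1  | Le Guin | 6623 
2  | Atwood  | 32582
3  | Borges  | 54464
4  | Asimov  | 30502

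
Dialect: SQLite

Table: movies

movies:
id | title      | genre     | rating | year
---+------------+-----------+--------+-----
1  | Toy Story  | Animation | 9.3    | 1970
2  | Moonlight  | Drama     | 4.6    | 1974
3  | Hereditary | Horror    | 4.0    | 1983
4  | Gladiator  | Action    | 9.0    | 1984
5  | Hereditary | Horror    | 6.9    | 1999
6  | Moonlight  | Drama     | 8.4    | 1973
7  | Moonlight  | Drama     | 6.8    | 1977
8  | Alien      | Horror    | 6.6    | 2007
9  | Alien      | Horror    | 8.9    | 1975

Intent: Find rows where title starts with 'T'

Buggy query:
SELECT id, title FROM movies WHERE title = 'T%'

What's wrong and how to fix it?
Bug: Wildcards only work with LIKE; '=' treats '%' as a literal character

Fix: Use LIKE for wildcard pattern matching

Corrected query:
SELECT id, title FROM movies WHERE title LIKE 'T%'

Result:
id | title    
---+----------
1  | Toy Story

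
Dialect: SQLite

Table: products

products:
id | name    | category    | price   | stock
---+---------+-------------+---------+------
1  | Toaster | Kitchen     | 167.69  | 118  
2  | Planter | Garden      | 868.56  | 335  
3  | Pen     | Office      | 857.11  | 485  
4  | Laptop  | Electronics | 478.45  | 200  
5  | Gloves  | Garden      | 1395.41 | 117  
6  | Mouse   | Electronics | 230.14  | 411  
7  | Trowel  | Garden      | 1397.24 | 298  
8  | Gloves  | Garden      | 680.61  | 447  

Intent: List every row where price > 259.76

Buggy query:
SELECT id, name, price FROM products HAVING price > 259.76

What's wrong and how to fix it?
Bug: This is a non-aggregate query (no GROUP BY, no aggregates), so in SQLite the HAVING clause is invalid here; a row-level condition belongs in WHERE

Fix: Replace HAVING with WHERE since the condition applies to individual rows

Corrected query:
SELECT id, name, price FROM products WHERE price > 259.76

Result:
id | name    | price  
---+---------+--------
2  | Planter | 868.56 
3  | Pen     | 857.11 
4  | Laptop  | 478.45 
5  | Gloves  | 1395.41
7  | Trowel  | 1397.24
8  | Gloves  | 680.61 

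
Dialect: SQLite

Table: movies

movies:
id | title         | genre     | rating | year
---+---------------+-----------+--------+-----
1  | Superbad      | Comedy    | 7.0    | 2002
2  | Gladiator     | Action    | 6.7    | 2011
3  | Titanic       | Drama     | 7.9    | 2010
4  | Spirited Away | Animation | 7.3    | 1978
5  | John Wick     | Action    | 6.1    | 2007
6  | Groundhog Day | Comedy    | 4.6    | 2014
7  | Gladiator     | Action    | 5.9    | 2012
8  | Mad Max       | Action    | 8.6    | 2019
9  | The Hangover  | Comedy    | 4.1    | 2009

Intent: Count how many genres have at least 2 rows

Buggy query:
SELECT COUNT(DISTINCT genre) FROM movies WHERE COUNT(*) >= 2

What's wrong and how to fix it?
Bug: WHERE filters individual rows, not groups, so a group-level COUNT is invalid there

Fix: Use a subquery that GROUPs and filters with HAVING, then count its rows

Corrected query:
SELECT COUNT(*) FROM (SELECT genre FROM movies GROUP BY genre HAVING COUNT(*) >= 2)

Result:
COUNT(*)
--------
2       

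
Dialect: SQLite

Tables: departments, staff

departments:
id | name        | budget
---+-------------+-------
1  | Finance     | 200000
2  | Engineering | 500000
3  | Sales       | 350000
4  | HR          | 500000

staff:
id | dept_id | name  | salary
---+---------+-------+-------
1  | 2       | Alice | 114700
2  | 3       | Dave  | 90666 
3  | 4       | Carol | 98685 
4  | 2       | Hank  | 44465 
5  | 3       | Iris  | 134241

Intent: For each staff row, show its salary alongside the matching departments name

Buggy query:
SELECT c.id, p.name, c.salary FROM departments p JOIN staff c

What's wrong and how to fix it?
Bug: JOIN with no ON clause produces a cartesian product; every staff row pairs with every departments row

Fix: Specify the join condition linking the foreign key to the parent id

Corrected query:
SELECT c.id, p.name, c.salary FROM departments p JOIN staff c ON c.dept_id = p.id

Result:
id | name        | salary
---+-------------+-------
1  | Engineering | 114700
2  | Sales       | 90666 
3  | HR          | 98685 
4  | Engineering | 44465 
5  | Sales       | 134241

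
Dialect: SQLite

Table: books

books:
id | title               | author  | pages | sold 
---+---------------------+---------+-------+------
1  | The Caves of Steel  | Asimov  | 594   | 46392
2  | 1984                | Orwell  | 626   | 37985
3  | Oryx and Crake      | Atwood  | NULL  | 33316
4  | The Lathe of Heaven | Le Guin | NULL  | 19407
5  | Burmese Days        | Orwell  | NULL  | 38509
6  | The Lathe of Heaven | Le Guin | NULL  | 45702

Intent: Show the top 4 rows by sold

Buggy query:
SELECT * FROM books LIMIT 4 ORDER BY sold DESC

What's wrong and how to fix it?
Bug: LIMIT must come after ORDER BY

Fix: Swap the clauses: ORDER BY first, then LIMIT

Corrected query:
SELECT * FROM books ORDER BY sold DESC LIMIT 4

Result:
id | title               | author  | pages | sold 
---+---------------------+---------+-------+------
1  | The Caves of Steel  | Asimov  | 594   | 46392
6  | The Lathe of Heaven | Le Guin | NULL  | 45702
5  | Burmese Days        | Orwell  | NULL  | 38509
2  | 1984                | Orwell  | 626   | 37985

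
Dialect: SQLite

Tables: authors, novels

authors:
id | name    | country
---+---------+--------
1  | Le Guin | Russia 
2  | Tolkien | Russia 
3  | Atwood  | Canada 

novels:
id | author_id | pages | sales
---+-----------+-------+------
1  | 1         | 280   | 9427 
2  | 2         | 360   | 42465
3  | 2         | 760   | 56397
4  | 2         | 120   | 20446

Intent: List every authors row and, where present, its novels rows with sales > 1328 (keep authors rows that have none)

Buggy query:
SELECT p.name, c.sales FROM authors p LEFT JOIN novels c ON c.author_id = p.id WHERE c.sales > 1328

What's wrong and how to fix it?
Bug: Filtering c.sales in WHERE discards the NULL rows produced by LEFT JOIN, turning it into an inner join

Fix: Put 'c.sales > 1328' in the JOIN's ON clause instead of WHERE

Corrected query:
SELECT p.name, c.sales FROM authors p LEFT JOIN novels c ON c.author_id = p.id AND c.sales > 1328

Result:
name    | sales
--------+------
Le Guin | 9427 
Tolkien | 20446
Tolkien | 42465
Tolkien | 56397
Atwood  | NULL 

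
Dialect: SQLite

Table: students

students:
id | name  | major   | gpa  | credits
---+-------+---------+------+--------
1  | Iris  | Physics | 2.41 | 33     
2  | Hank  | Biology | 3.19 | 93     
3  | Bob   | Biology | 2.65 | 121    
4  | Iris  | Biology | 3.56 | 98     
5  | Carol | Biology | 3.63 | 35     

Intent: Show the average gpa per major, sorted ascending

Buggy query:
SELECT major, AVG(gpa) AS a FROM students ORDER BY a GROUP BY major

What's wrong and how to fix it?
Bug: ORDER BY appears before GROUP BY; SQL clause order requires GROUP BY first

Fix: Move ORDER BY to the end, after GROUP BY

Corrected query:
SELECT major, AVG(gpa) AS a FROM students GROUP BY major ORDER BY a

Result:
major   | a     
--------+-------
Physics | 2.41  
Biology | 3.2575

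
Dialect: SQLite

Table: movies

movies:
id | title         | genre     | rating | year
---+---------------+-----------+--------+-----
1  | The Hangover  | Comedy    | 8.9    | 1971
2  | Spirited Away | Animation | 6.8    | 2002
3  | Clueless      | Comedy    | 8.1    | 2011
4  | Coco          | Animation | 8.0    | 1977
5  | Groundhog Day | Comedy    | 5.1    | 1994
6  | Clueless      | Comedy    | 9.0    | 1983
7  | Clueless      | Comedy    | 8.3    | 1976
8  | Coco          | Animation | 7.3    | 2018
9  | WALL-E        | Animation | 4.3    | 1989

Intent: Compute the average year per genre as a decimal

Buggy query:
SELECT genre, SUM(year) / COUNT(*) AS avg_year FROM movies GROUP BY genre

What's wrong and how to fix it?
Bug: SUM(year) and COUNT(*) are both integers; the division truncates the fractional part

Fix: Cast one side to REAL so the division keeps the fractional part

Corrected query:
SELECT genre, SUM(year) * 1.0 / COUNT(*) AS avg_year FROM movies GROUP BY genre

Result:
genre     | avg_year
----------+---------
Animation | 1996.5  
Comedy    | 1987    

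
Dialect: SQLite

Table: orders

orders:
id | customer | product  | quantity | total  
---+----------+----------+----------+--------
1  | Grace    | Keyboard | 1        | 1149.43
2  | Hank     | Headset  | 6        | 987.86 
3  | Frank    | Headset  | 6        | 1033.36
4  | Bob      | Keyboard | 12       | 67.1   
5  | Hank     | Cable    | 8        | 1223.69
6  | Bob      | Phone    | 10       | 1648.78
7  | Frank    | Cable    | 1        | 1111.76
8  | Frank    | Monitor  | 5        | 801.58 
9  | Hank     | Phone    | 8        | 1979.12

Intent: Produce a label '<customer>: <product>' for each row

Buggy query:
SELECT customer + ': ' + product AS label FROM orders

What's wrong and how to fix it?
Bug: '+' is numeric addition; on text columns SQLite converts them to 0 instead of concatenating

Fix: Use the || operator for string concatenation

Corrected query:
SELECT customer || ': ' || product AS label FROM orders

Result:
label          
---------------
Grace: Keyboard
Hank: Headset  
Frank: Headset 
Bob: Keyboard  
Hank: Cable    
Bob: Phone     
Frank: Cable   
Frank: Monitor 
Hank: Phone    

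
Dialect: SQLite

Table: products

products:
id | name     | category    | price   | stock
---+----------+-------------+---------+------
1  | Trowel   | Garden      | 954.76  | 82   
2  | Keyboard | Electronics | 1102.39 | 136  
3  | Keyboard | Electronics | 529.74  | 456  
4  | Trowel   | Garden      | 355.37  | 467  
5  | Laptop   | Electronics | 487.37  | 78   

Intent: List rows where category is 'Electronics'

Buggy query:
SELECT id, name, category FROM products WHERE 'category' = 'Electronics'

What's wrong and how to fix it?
Bug: 'category' in single quotes is a string literal, not the column; the comparison is literal-vs-literal and never true

Fix: Remove the quotes around the column name (or use double quotes for an identifier)

Corrected query:
SELECT id, name, category FROM products WHERE category = 'Electronics'

Result:
id | name     | category   
---+----------+------------
2  | Keyboard | Electronics
3  | Keyboard | Electronics
5  | Laptop   | Electronics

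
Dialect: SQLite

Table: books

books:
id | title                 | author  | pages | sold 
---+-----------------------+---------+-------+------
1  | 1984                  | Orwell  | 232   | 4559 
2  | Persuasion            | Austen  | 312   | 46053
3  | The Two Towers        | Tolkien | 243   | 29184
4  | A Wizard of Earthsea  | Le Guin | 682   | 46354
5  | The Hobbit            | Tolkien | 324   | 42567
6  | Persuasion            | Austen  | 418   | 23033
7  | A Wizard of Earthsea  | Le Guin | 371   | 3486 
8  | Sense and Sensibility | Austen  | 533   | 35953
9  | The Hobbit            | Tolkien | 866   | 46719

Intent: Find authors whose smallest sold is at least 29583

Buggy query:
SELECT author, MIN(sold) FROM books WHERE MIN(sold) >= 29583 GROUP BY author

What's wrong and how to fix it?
Bug: Aggregates like MIN are computed per group after WHERE runs

Fix: Replace WHERE with HAVING after the GROUP BY

Corrected query:
SELECT author, MIN(sold) FROM books GROUP BY author HAVING MIN(sold) >= 29583

Result:
(no rows)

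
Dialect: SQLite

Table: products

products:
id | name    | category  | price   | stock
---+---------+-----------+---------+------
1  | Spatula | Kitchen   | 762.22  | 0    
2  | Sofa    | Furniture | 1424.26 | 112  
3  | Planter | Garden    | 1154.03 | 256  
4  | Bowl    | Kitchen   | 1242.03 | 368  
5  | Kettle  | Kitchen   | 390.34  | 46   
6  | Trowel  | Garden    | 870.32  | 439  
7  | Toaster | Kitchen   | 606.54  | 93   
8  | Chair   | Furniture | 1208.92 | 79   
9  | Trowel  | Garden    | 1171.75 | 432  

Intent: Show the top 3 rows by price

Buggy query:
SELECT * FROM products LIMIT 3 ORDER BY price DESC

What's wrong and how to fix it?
Bug: ORDER BY cannot follow LIMIT; LIMIT is the final clause

Fix: Sort with ORDER BY, then apply LIMIT

Corrected query:
SELECT * FROM products ORDER BY price DESC LIMIT 3

Result:
id | name  | category  | price   | stock
---+-------+-----------+---------+------
2  | Sofa  | Furniture | 1424.26 | 112  
4  | Bowl  | Kitchen   | 1242.03 | 368  
8  | Chair | Furniture | 1208.92 | 79   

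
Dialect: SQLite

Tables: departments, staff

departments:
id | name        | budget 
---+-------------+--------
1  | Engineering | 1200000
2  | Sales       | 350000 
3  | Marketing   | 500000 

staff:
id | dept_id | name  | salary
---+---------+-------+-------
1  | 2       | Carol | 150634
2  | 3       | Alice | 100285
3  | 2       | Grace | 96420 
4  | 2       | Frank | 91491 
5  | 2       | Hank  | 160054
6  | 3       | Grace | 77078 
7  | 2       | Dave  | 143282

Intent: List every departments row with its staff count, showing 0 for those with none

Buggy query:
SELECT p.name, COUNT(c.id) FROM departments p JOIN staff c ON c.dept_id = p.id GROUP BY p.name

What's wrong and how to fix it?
Bug: An inner join excludes parents with zero children

Fix: Switch to LEFT JOIN to retain unmatched parent rows

Corrected query:
SELECT p.name, COUNT(c.id) FROM departments p LEFT JOIN staff c ON c.dept_id = p.id GROUP BY p.name

Result:
name        | COUNT(c.id)
------------+------------
Engineering | 0          
Marketing   | 2          
Sales       | 5          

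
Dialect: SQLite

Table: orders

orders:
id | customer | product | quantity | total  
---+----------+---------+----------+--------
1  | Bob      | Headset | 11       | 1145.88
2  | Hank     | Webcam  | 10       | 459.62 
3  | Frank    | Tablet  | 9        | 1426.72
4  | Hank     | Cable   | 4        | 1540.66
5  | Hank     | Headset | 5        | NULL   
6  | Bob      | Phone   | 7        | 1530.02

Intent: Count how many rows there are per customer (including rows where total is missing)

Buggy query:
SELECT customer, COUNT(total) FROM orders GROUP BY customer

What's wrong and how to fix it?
Bug: COUNT(total) skips NULLs, so groups with missing total are undercounted

Fix: Use COUNT(*) to count all rows regardless of NULL

Corrected query:
SELECT customer, COUNT(*) FROM orders GROUP BY customer

Result:
customer | COUNT(*)
---------+---------
Bob      | 2       
Frank    | 1       
Hank     | 3       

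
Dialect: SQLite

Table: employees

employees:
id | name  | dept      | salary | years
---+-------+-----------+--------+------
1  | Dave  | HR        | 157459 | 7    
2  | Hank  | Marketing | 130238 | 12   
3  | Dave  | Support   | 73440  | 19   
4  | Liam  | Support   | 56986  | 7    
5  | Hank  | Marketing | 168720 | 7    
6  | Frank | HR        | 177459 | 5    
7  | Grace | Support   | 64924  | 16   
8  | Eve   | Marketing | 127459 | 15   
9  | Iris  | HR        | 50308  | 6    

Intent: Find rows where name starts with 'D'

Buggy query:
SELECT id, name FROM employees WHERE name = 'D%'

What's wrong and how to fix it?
Bug: Wildcards only work with LIKE; '=' treats '%' as a literal character

Fix: Use LIKE for wildcard pattern matching

Corrected query:
SELECT id, name FROM employees WHERE name LIKE 'D%'

Result:
id | name
---+-----
1  | Dave
3  | Dave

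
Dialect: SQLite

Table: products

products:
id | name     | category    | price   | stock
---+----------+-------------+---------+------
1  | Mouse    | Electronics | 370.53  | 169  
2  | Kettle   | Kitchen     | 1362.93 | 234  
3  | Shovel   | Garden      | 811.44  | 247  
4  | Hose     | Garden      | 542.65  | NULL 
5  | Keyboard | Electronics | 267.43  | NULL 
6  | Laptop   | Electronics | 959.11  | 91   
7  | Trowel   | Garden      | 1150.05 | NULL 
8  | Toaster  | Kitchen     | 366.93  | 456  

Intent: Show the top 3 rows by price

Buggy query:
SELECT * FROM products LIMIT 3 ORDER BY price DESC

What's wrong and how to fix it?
Bug: ORDER BY cannot follow LIMIT; LIMIT is the final clause

Fix: Sort with ORDER BY, then apply LIMIT

Corrected query:
SELECT * FROM products ORDER BY price DESC LIMIT 3

Result:
id | name   | category    | price   | stock
---+--------+-------------+---------+------
2  | Kettle | Kitchen     | 1362.93 | 234  
7  | Trowel | Garden      | 1150.05 | NULL 
6  | Laptop | Electronics | 959.11  | 91   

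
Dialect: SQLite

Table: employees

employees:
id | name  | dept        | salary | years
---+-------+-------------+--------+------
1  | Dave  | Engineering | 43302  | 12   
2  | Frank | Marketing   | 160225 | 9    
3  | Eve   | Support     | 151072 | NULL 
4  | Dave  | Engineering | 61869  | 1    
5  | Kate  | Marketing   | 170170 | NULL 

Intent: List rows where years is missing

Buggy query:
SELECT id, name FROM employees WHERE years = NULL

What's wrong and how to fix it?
Bug: '= NULL' is always unknown in SQL three-valued logic, so no rows match

Fix: Use IS NULL to test for NULL

Corrected query:
SELECT id, name FROM employees WHERE years IS NULL

Result:
id | name
---+-----
3  | Eve 
5  | Kate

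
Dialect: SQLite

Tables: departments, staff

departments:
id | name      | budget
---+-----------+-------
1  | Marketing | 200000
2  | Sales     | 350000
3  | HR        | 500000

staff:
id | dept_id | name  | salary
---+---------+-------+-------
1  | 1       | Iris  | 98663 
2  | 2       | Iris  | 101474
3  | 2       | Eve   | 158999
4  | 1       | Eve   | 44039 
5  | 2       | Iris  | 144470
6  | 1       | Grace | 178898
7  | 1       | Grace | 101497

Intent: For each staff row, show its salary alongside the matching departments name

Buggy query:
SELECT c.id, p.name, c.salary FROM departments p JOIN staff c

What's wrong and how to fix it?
Bug: JOIN with no ON clause produces a cartesian product; every staff row pairs with every departments row

Fix: Add ON c.dept_id = p.id to the JOIN

Corrected query:
SELECT c.id, p.name, c.salary FROM departments p JOIN staff c ON c.dept_id = p.id

Result:
id | name      | salary
---+-----------+-------
1  | Marketing | 98663 
2  | Sales     | 101474
3  | Sales     | 158999
4  | Marketing | 44039 
5  | Sales     | 144470
6  | Marketing | 178898
7  | Marketing | 101497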